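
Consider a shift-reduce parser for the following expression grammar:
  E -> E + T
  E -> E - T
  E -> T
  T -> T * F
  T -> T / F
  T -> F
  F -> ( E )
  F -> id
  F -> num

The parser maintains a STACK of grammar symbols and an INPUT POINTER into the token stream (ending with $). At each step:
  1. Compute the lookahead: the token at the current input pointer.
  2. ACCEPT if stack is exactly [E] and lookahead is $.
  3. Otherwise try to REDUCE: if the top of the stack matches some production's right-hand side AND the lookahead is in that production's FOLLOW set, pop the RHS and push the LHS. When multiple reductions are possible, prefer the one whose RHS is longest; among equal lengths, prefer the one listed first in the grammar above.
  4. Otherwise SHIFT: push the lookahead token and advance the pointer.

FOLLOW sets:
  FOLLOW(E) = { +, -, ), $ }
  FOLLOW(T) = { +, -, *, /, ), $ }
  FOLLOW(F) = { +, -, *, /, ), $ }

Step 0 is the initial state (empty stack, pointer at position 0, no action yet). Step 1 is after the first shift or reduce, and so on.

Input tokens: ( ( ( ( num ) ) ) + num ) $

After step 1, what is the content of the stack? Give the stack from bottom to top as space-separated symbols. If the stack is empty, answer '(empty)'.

Step 1: shift (. Stack=[(] ptr=1 lookahead=( remaining=[( ( ( num ) ) ) + num ) $]

Answer: (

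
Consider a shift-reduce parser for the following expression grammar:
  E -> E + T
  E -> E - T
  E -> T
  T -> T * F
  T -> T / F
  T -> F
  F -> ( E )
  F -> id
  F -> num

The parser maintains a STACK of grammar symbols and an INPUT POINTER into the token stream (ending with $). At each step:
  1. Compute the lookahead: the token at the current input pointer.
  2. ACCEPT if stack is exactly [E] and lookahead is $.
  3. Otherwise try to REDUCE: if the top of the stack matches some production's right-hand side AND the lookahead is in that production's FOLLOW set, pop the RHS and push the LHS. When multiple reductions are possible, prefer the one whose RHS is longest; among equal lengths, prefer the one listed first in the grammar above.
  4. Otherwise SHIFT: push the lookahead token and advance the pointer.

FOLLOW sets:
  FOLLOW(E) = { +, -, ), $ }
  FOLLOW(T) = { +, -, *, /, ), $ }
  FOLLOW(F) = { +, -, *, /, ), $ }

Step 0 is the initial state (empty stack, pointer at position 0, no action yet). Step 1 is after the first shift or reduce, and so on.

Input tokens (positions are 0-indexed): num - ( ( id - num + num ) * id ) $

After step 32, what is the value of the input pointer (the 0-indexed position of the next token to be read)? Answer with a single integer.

Step 1: shift num. Stack=[num] ptr=1 lookahead=- remaining=[- ( ( id - num + num ) * id ) $]
Step 2: reduce F->num. Stack=[F] ptr=1 lookahead=- remaining=[- ( ( id - num + num ) * id ) $]
Step 3: reduce T->F. Stack=[T] ptr=1 lookahead=- remaining=[- ( ( id - num + num ) * id ) $]
Step 4: reduce E->T. Stack=[E] ptr=1 lookahead=- remaining=[- ( ( id - num + num ) * id ) $]
Step 5: shift -. Stack=[E -] ptr=2 lookahead=( remaining=[( ( id - num + num ) * id ) $]
Step 6: shift (. Stack=[E - (] ptr=3 lookahead=( remaining=[( id - num + num ) * id ) $]
Step 7: shift (. Stack=[E - ( (] ptr=4 lookahead=id remaining=[id - num + num ) * id ) $]
Step 8: shift id. Stack=[E - ( ( id] ptr=5 lookahead=- remaining=[- num + num ) * id ) $]
Step 9: reduce F->id. Stack=[E - ( ( F] ptr=5 lookahead=- remaining=[- num + num ) * id ) $]
Step 10: reduce T->F. Stack=[E - ( ( T] ptr=5 lookahead=- remaining=[- num + num ) * id ) $]
Step 11: reduce E->T. Stack=[E - ( ( E] ptr=5 lookahead=- remaining=[- num + num ) * id ) $]
Step 12: shift -. Stack=[E - ( ( E -] ptr=6 lookahead=num remaining=[num + num ) * id ) $]
Step 13: shift num. Stack=[E - ( ( E - num] ptr=7 lookahead=+ remaining=[+ num ) * id ) $]
Step 14: reduce F->num. Stack=[E - ( ( E - F] ptr=7 lookahead=+ remaining=[+ num ) * id ) $]
Step 15: reduce T->F. Stack=[E - ( ( E - T] ptr=7 lookahead=+ remaining=[+ num ) * id ) $]
Step 16: reduce E->E - T. Stack=[E - ( ( E] ptr=7 lookahead=+ remaining=[+ num ) * id ) $]
Step 17: shift +. Stack=[E - ( ( E +] ptr=8 lookahead=num remaining=[num ) * id ) $]
Step 18: shift num. Stack=[E - ( ( E + num] ptr=9 lookahead=) remaining=[) * id ) $]
Step 19: reduce F->num. Stack=[E - ( ( E + F] ptr=9 lookahead=) remaining=[) * id ) $]
Step 20: reduce T->F. Stack=[E - ( ( E + T] ptr=9 lookahead=) remaining=[) * id ) $]
Step 21: reduce E->E + T. Stack=[E - ( ( E] ptr=9 lookahead=) remaining=[) * id ) $]
Step 22: shift ). Stack=[E - ( ( E )] ptr=10 lookahead=* remaining=[* id ) $]
Step 23: reduce F->( E ). Stack=[E - ( F] ptr=10 lookahead=* remaining=[* id ) $]
Step 24: reduce T->F. Stack=[E - ( T] ptr=10 lookahead=* remaining=[* id ) $]
Step 25: shift *. Stack=[E - ( T *] ptr=11 lookahead=id remaining=[id ) $]
Step 26: shift id. Stack=[E - ( T * id] ptr=12 lookahead=) remaining=[) $]
Step 27: reduce F->id. Stack=[E - ( T * F] ptr=12 lookahead=) remaining=[) $]
Step 28: reduce T->T * F. Stack=[E - ( T] ptr=12 lookahead=) remaining=[) $]
Step 29: reduce E->T. Stack=[E - ( E] ptr=12 lookahead=) remaining=[) $]
Step 30: shift ). Stack=[E - ( E )] ptr=13 lookahead=$ remaining=[$]
Step 31: reduce F->( E ). Stack=[E - F] ptr=13 lookahead=$ remaining=[$]
Step 32: reduce T->F. Stack=[E - T] ptr=13 lookahead=$ remaining=[$]

Answer: 13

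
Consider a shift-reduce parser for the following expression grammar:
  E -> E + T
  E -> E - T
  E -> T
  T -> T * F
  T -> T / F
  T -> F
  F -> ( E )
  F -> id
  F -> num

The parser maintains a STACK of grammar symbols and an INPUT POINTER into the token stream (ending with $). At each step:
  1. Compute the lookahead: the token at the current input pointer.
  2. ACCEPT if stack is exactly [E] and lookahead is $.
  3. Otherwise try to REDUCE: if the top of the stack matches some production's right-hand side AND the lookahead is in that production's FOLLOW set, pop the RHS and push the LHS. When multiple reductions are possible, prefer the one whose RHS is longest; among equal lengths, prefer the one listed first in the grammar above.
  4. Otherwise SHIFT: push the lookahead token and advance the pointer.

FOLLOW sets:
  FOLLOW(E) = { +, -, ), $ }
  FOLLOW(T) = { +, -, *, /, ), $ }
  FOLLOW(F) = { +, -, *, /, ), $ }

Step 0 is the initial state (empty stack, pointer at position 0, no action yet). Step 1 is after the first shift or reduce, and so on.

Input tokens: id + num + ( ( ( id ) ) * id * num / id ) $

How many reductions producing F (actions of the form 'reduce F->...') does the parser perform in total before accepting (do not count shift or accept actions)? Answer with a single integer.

Step 1: shift id. Stack=[id] ptr=1 lookahead=+ remaining=[+ num + ( ( ( id ) ) * id * num / id ) $]
Step 2: reduce F->id. Stack=[F] ptr=1 lookahead=+ remaining=[+ num + ( ( ( id ) ) * id * num / id ) $]
Step 3: reduce T->F. Stack=[T] ptr=1 lookahead=+ remaining=[+ num + ( ( ( id ) ) * id * num / id ) $]
Step 4: reduce E->T. Stack=[E] ptr=1 lookahead=+ remaining=[+ num + ( ( ( id ) ) * id * num / id ) $]
Step 5: shift +. Stack=[E +] ptr=2 lookahead=num remaining=[num + ( ( ( id ) ) * id * num / id ) $]
Step 6: shift num. Stack=[E + num] ptr=3 lookahead=+ remaining=[+ ( ( ( id ) ) * id * num / id ) $]
Step 7: reduce F->num. Stack=[E + F] ptr=3 lookahead=+ remaining=[+ ( ( ( id ) ) * id * num / id ) $]
Step 8: reduce T->F. Stack=[E + T] ptr=3 lookahead=+ remaining=[+ ( ( ( id ) ) * id * num / id ) $]
Step 9: reduce E->E + T. Stack=[E] ptr=3 lookahead=+ remaining=[+ ( ( ( id ) ) * id * num / id ) $]
Step 10: shift +. Stack=[E +] ptr=4 lookahead=( remaining=[( ( ( id ) ) * id * num / id ) $]
Step 11: shift (. Stack=[E + (] ptr=5 lookahead=( remaining=[( ( id ) ) * id * num / id ) $]
Step 12: shift (. Stack=[E + ( (] ptr=6 lookahead=( remaining=[( id ) ) * id * num / id ) $]
Step 13: shift (. Stack=[E + ( ( (] ptr=7 lookahead=id remaining=[id ) ) * id * num / id ) $]
Step 14: shift id. Stack=[E + ( ( ( id] ptr=8 lookahead=) remaining=[) ) * id * num / id ) $]
Step 15: reduce F->id. Stack=[E + ( ( ( F] ptr=8 lookahead=) remaining=[) ) * id * num / id ) $]
Step 16: reduce T->F. Stack=[E + ( ( ( T] ptr=8 lookahead=) remaining=[) ) * id * num / id ) $]
Step 17: reduce E->T. Stack=[E + ( ( ( E] ptr=8 lookahead=) remaining=[) ) * id * num / id ) $]
Step 18: shift ). Stack=[E + ( ( ( E )] ptr=9 lookahead=) remaining=[) * id * num / id ) $]
Step 19: reduce F->( E ). Stack=[E + ( ( F] ptr=9 lookahead=) remaining=[) * id * num / id ) $]
Step 20: reduce T->F. Stack=[E + ( ( T] ptr=9 lookahead=) remaining=[) * id * num / id ) $]
Step 21: reduce E->T. Stack=[E + ( ( E] ptr=9 lookahead=) remaining=[) * id * num / id ) $]
Step 22: shift ). Stack=[E + ( ( E )] ptr=10 lookahead=* remaining=[* id * num / id ) $]
Step 23: reduce F->( E ). Stack=[E + ( F] ptr=10 lookahead=* remaining=[* id * num / id ) $]
Step 24: reduce T->F. Stack=[E + ( T] ptr=10 lookahead=* remaining=[* id * num / id ) $]
Step 25: shift *. Stack=[E + ( T *] ptr=11 lookahead=id remaining=[id * num / id ) $]
Step 26: shift id. Stack=[E + ( T * id] ptr=12 lookahead=* remaining=[* num / id ) $]
Step 27: reduce F->id. Stack=[E + ( T * F] ptr=12 lookahead=* remaining=[* num / id ) $]
Step 28: reduce T->T * F. Stack=[E + ( T] ptr=12 lookahead=* remaining=[* num / id ) $]
Step 29: shift *. Stack=[E + ( T *] ptr=13 lookahead=num remaining=[num / id ) $]
Step 30: shift num. Stack=[E + ( T * num] ptr=14 lookahead=/ remaining=[/ id ) $]
Step 31: reduce F->num. Stack=[E + ( T * F] ptr=14 lookahead=/ remaining=[/ id ) $]
Step 32: reduce T->T * F. Stack=[E + ( T] ptr=14 lookahead=/ remaining=[/ id ) $]
Step 33: shift /. Stack=[E + ( T /] ptr=15 lookahead=id remaining=[id ) $]
Step 34: shift id. Stack=[E + ( T / id] ptr=16 lookahead=) remaining=[) $]
Step 35: reduce F->id. Stack=[E + ( T / F] ptr=16 lookahead=) remaining=[) $]
Step 36: reduce T->T / F. Stack=[E + ( T] ptr=16 lookahead=) remaining=[) $]
Step 37: reduce E->T. Stack=[E + ( E] ptr=16 lookahead=) remaining=[) $]
Step 38: shift ). Stack=[E + ( E )] ptr=17 lookahead=$ remaining=[$]
Step 39: reduce F->( E ). Stack=[E + F] ptr=17 lookahead=$ remaining=[$]
Step 40: reduce T->F. Stack=[E + T] ptr=17 lookahead=$ remaining=[$]
Step 41: reduce E->E + T. Stack=[E] ptr=17 lookahead=$ remaining=[$]
Step 42: accept. Stack=[E] ptr=17 lookahead=$ remaining=[$]

Answer: 9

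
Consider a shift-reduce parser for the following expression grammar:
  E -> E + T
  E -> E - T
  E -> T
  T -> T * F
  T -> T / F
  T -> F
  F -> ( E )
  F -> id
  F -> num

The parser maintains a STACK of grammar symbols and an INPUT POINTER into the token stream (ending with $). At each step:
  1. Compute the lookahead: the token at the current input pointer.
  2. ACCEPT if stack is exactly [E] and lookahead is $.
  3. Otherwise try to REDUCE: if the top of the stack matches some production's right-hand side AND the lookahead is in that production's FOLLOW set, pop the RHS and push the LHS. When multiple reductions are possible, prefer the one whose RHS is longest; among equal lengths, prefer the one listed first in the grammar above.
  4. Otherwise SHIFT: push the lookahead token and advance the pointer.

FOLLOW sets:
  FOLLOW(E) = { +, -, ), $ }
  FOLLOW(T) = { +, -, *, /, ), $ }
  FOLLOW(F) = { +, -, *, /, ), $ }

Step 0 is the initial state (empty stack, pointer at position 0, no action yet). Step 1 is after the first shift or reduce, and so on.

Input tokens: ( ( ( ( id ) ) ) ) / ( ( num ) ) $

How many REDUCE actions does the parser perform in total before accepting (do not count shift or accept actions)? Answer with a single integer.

Step 1: shift (. Stack=[(] ptr=1 lookahead=( remaining=[( ( ( id ) ) ) ) / ( ( num ) ) $]
Step 2: shift (. Stack=[( (] ptr=2 lookahead=( remaining=[( ( id ) ) ) ) / ( ( num ) ) $]
Step 3: shift (. Stack=[( ( (] ptr=3 lookahead=( remaining=[( id ) ) ) ) / ( ( num ) ) $]
Step 4: shift (. Stack=[( ( ( (] ptr=4 lookahead=id remaining=[id ) ) ) ) / ( ( num ) ) $]
Step 5: shift id. Stack=[( ( ( ( id] ptr=5 lookahead=) remaining=[) ) ) ) / ( ( num ) ) $]
Step 6: reduce F->id. Stack=[( ( ( ( F] ptr=5 lookahead=) remaining=[) ) ) ) / ( ( num ) ) $]
Step 7: reduce T->F. Stack=[( ( ( ( T] ptr=5 lookahead=) remaining=[) ) ) ) / ( ( num ) ) $]
Step 8: reduce E->T. Stack=[( ( ( ( E] ptr=5 lookahead=) remaining=[) ) ) ) / ( ( num ) ) $]
Step 9: shift ). Stack=[( ( ( ( E )] ptr=6 lookahead=) remaining=[) ) ) / ( ( num ) ) $]
Step 10: reduce F->( E ). Stack=[( ( ( F] ptr=6 lookahead=) remaining=[) ) ) / ( ( num ) ) $]
Step 11: reduce T->F. Stack=[( ( ( T] ptr=6 lookahead=) remaining=[) ) ) / ( ( num ) ) $]
Step 12: reduce E->T. Stack=[( ( ( E] ptr=6 lookahead=) remaining=[) ) ) / ( ( num ) ) $]
Step 13: shift ). Stack=[( ( ( E )] ptr=7 lookahead=) remaining=[) ) / ( ( num ) ) $]
Step 14: reduce F->( E ). Stack=[( ( F] ptr=7 lookahead=) remaining=[) ) / ( ( num ) ) $]
Step 15: reduce T->F. Stack=[( ( T] ptr=7 lookahead=) remaining=[) ) / ( ( num ) ) $]
Step 16: reduce E->T. Stack=[( ( E] ptr=7 lookahead=) remaining=[) ) / ( ( num ) ) $]
Step 17: shift ). Stack=[( ( E )] ptr=8 lookahead=) remaining=[) / ( ( num ) ) $]
Step 18: reduce F->( E ). Stack=[( F] ptr=8 lookahead=) remaining=[) / ( ( num ) ) $]
Step 19: reduce T->F. Stack=[( T] ptr=8 lookahead=) remaining=[) / ( ( num ) ) $]
Step 20: reduce E->T. Stack=[( E] ptr=8 lookahead=) remaining=[) / ( ( num ) ) $]
Step 21: shift ). Stack=[( E )] ptr=9 lookahead=/ remaining=[/ ( ( num ) ) $]
Step 22: reduce F->( E ). Stack=[F] ptr=9 lookahead=/ remaining=[/ ( ( num ) ) $]
Step 23: reduce T->F. Stack=[T] ptr=9 lookahead=/ remaining=[/ ( ( num ) ) $]
Step 24: shift /. Stack=[T /] ptr=10 lookahead=( remaining=[( ( num ) ) $]
Step 25: shift (. Stack=[T / (] ptr=11 lookahead=( remaining=[( num ) ) $]
Step 26: shift (. Stack=[T / ( (] ptr=12 lookahead=num remaining=[num ) ) $]
Step 27: shift num. Stack=[T / ( ( num] ptr=13 lookahead=) remaining=[) ) $]
Step 28: reduce F->num. Stack=[T / ( ( F] ptr=13 lookahead=) remaining=[) ) $]
Step 29: reduce T->F. Stack=[T / ( ( T] ptr=13 lookahead=) remaining=[) ) $]
Step 30: reduce E->T. Stack=[T / ( ( E] ptr=13 lookahead=) remaining=[) ) $]
Step 31: shift ). Stack=[T / ( ( E )] ptr=14 lookahead=) remaining=[) $]
Step 32: reduce F->( E ). Stack=[T / ( F] ptr=14 lookahead=) remaining=[) $]
Step 33: reduce T->F. Stack=[T / ( T] ptr=14 lookahead=) remaining=[) $]
Step 34: reduce E->T. Stack=[T / ( E] ptr=14 lookahead=) remaining=[) $]
Step 35: shift ). Stack=[T / ( E )] ptr=15 lookahead=$ remaining=[$]
Step 36: reduce F->( E ). Stack=[T / F] ptr=15 lookahead=$ remaining=[$]
Step 37: reduce T->T / F. Stack=[T] ptr=15 lookahead=$ remaining=[$]
Step 38: reduce E->T. Stack=[E] ptr=15 lookahead=$ remaining=[$]
Step 39: accept. Stack=[E] ptr=15 lookahead=$ remaining=[$]

Answer: 23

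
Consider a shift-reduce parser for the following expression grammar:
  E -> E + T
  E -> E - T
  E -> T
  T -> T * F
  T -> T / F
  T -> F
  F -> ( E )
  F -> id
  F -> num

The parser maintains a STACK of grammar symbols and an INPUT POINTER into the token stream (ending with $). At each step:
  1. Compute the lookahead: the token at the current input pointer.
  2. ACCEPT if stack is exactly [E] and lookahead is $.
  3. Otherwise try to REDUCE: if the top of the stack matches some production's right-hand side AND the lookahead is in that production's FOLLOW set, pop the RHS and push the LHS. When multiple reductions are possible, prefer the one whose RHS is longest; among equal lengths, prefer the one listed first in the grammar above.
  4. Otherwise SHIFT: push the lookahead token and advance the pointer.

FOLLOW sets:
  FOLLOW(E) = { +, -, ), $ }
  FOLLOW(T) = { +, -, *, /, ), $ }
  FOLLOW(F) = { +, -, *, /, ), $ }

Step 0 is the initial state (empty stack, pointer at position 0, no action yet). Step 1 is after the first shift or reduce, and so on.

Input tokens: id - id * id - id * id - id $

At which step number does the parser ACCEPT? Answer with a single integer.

Step 1: shift id. Stack=[id] ptr=1 lookahead=- remaining=[- id * id - id * id - id $]
Step 2: reduce F->id. Stack=[F] ptr=1 lookahead=- remaining=[- id * id - id * id - id $]
Step 3: reduce T->F. Stack=[T] ptr=1 lookahead=- remaining=[- id * id - id * id - id $]
Step 4: reduce E->T. Stack=[E] ptr=1 lookahead=- remaining=[- id * id - id * id - id $]
Step 5: shift -. Stack=[E -] ptr=2 lookahead=id remaining=[id * id - id * id - id $]
Step 6: shift id. Stack=[E - id] ptr=3 lookahead=* remaining=[* id - id * id - id $]
Step 7: reduce F->id. Stack=[E - F] ptr=3 lookahead=* remaining=[* id - id * id - id $]
Step 8: reduce T->F. Stack=[E - T] ptr=3 lookahead=* remaining=[* id - id * id - id $]
Step 9: shift *. Stack=[E - T *] ptr=4 lookahead=id remaining=[id - id * id - id $]
Step 10: shift id. Stack=[E - T * id] ptr=5 lookahead=- remaining=[- id * id - id $]
Step 11: reduce F->id. Stack=[E - T * F] ptr=5 lookahead=- remaining=[- id * id - id $]
Step 12: reduce T->T * F. Stack=[E - T] ptr=5 lookahead=- remaining=[- id * id - id $]
Step 13: reduce E->E - T. Stack=[E] ptr=5 lookahead=- remaining=[- id * id - id $]
Step 14: shift -. Stack=[E -] ptr=6 lookahead=id remaining=[id * id - id $]
Step 15: shift id. Stack=[E - id] ptr=7 lookahead=* remaining=[* id - id $]
Step 16: reduce F->id. Stack=[E - F] ptr=7 lookahead=* remaining=[* id - id $]
Step 17: reduce T->F. Stack=[E - T] ptr=7 lookahead=* remaining=[* id - id $]
Step 18: shift *. Stack=[E - T *] ptr=8 lookahead=id remaining=[id - id $]
Step 19: shift id. Stack=[E - T * id] ptr=9 lookahead=- remaining=[- id $]
Step 20: reduce F->id. Stack=[E - T * F] ptr=9 lookahead=- remaining=[- id $]
Step 21: reduce T->T * F. Stack=[E - T] ptr=9 lookahead=- remaining=[- id $]
Step 22: reduce E->E - T. Stack=[E] ptr=9 lookahead=- remaining=[- id $]
Step 23: shift -. Stack=[E -] ptr=10 lookahead=id remaining=[id $]
Step 24: shift id. Stack=[E - id] ptr=11 lookahead=$ remaining=[$]
Step 25: reduce F->id. Stack=[E - F] ptr=11 lookahead=$ remaining=[$]
Step 26: reduce T->F. Stack=[E - T] ptr=11 lookahead=$ remaining=[$]
Step 27: reduce E->E - T. Stack=[E] ptr=11 lookahead=$ remaining=[$]
Step 28: accept. Stack=[E] ptr=11 lookahead=$ remaining=[$]

Answer: 28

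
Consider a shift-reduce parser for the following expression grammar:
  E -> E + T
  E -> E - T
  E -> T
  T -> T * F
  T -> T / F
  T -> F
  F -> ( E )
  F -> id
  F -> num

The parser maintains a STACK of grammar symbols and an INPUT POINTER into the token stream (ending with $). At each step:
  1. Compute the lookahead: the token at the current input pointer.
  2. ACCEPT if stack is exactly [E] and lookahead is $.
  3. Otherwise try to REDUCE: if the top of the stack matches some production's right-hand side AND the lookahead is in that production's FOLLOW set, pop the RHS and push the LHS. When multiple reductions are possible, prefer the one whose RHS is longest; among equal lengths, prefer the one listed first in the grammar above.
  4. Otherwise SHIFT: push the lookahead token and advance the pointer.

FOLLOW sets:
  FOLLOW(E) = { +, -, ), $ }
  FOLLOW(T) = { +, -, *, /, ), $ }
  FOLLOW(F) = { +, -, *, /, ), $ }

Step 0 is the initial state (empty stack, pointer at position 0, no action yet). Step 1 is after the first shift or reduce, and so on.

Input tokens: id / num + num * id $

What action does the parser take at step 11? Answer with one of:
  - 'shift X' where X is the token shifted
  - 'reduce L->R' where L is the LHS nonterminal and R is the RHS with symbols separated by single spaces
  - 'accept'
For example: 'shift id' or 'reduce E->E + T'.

Answer: reduce F->num

Derivation:
Step 1: shift id. Stack=[id] ptr=1 lookahead=/ remaining=[/ num + num * id $]
Step 2: reduce F->id. Stack=[F] ptr=1 lookahead=/ remaining=[/ num + num * id $]
Step 3: reduce T->F. Stack=[T] ptr=1 lookahead=/ remaining=[/ num + num * id $]
Step 4: shift /. Stack=[T /] ptr=2 lookahead=num remaining=[num + num * id $]
Step 5: shift num. Stack=[T / num] ptr=3 lookahead=+ remaining=[+ num * id $]
Step 6: reduce F->num. Stack=[T / F] ptr=3 lookahead=+ remaining=[+ num * id $]
Step 7: reduce T->T / F. Stack=[T] ptr=3 lookahead=+ remaining=[+ num * id $]
Step 8: reduce E->T. Stack=[E] ptr=3 lookahead=+ remaining=[+ num * id $]
Step 9: shift +. Stack=[E +] ptr=4 lookahead=num remaining=[num * id $]
Step 10: shift num. Stack=[E + num] ptr=5 lookahead=* remaining=[* id $]
Step 11: reduce F->num. Stack=[E + F] ptr=5 lookahead=* remaining=[* id $]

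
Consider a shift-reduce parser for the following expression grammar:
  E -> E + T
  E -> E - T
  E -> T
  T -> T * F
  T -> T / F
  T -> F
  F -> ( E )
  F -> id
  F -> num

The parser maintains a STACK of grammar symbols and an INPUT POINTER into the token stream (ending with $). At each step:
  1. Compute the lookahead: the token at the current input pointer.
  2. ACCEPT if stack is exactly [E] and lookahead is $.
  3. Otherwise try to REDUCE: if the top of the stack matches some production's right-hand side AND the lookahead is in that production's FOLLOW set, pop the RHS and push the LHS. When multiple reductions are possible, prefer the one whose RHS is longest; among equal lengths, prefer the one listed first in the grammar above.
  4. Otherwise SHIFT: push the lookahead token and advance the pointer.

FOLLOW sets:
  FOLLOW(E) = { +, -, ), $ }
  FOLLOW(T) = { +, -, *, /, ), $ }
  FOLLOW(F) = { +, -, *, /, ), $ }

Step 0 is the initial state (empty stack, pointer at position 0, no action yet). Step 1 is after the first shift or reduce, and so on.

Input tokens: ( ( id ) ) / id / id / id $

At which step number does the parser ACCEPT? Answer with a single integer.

Step 1: shift (. Stack=[(] ptr=1 lookahead=( remaining=[( id ) ) / id / id / id $]
Step 2: shift (. Stack=[( (] ptr=2 lookahead=id remaining=[id ) ) / id / id / id $]
Step 3: shift id. Stack=[( ( id] ptr=3 lookahead=) remaining=[) ) / id / id / id $]
Step 4: reduce F->id. Stack=[( ( F] ptr=3 lookahead=) remaining=[) ) / id / id / id $]
Step 5: reduce T->F. Stack=[( ( T] ptr=3 lookahead=) remaining=[) ) / id / id / id $]
Step 6: reduce E->T. Stack=[( ( E] ptr=3 lookahead=) remaining=[) ) / id / id / id $]
Step 7: shift ). Stack=[( ( E )] ptr=4 lookahead=) remaining=[) / id / id / id $]
Step 8: reduce F->( E ). Stack=[( F] ptr=4 lookahead=) remaining=[) / id / id / id $]
Step 9: reduce T->F. Stack=[( T] ptr=4 lookahead=) remaining=[) / id / id / id $]
Step 10: reduce E->T. Stack=[( E] ptr=4 lookahead=) remaining=[) / id / id / id $]
Step 11: shift ). Stack=[( E )] ptr=5 lookahead=/ remaining=[/ id / id / id $]
Step 12: reduce F->( E ). Stack=[F] ptr=5 lookahead=/ remaining=[/ id / id / id $]
Step 13: reduce T->F. Stack=[T] ptr=5 lookahead=/ remaining=[/ id / id / id $]
Step 14: shift /. Stack=[T /] ptr=6 lookahead=id remaining=[id / id / id $]
Step 15: shift id. Stack=[T / id] ptr=7 lookahead=/ remaining=[/ id / id $]
Step 16: reduce F->id. Stack=[T / F] ptr=7 lookahead=/ remaining=[/ id / id $]
Step 17: reduce T->T / F. Stack=[T] ptr=7 lookahead=/ remaining=[/ id / id $]
Step 18: shift /. Stack=[T /] ptr=8 lookahead=id remaining=[id / id $]
Step 19: shift id. Stack=[T / id] ptr=9 lookahead=/ remaining=[/ id $]
Step 20: reduce F->id. Stack=[T / F] ptr=9 lookahead=/ remaining=[/ id $]
Step 21: reduce T->T / F. Stack=[T] ptr=9 lookahead=/ remaining=[/ id $]
Step 22: shift /. Stack=[T /] ptr=10 lookahead=id remaining=[id $]
Step 23: shift id. Stack=[T / id] ptr=11 lookahead=$ remaining=[$]
Step 24: reduce F->id. Stack=[T / F] ptr=11 lookahead=$ remaining=[$]
Step 25: reduce T->T / F. Stack=[T] ptr=11 lookahead=$ remaining=[$]
Step 26: reduce E->T. Stack=[E] ptr=11 lookahead=$ remaining=[$]
Step 27: accept. Stack=[E] ptr=11 lookahead=$ remaining=[$]

Answer: 27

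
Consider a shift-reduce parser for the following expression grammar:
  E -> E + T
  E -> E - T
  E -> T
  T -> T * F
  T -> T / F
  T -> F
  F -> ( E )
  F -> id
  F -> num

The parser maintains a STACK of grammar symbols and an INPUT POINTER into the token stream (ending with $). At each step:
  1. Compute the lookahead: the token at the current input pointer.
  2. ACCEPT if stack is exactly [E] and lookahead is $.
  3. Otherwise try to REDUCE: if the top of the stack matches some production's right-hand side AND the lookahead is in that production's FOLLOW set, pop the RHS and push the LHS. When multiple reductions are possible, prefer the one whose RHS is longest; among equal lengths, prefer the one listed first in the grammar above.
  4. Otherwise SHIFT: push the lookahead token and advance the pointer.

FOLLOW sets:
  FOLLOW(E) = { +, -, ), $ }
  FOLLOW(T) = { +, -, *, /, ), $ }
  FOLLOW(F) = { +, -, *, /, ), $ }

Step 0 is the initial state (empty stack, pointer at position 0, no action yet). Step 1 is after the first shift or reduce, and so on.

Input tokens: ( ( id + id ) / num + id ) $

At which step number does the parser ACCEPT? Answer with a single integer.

Answer: 29

Derivation:
Step 1: shift (. Stack=[(] ptr=1 lookahead=( remaining=[( id + id ) / num + id ) $]
Step 2: shift (. Stack=[( (] ptr=2 lookahead=id remaining=[id + id ) / num + id ) $]
Step 3: shift id. Stack=[( ( id] ptr=3 lookahead=+ remaining=[+ id ) / num + id ) $]
Step 4: reduce F->id. Stack=[( ( F] ptr=3 lookahead=+ remaining=[+ id ) / num + id ) $]
Step 5: reduce T->F. Stack=[( ( T] ptr=3 lookahead=+ remaining=[+ id ) / num + id ) $]
Step 6: reduce E->T. Stack=[( ( E] ptr=3 lookahead=+ remaining=[+ id ) / num + id ) $]
Step 7: shift +. Stack=[( ( E +] ptr=4 lookahead=id remaining=[id ) / num + id ) $]
Step 8: shift id. Stack=[( ( E + id] ptr=5 lookahead=) remaining=[) / num + id ) $]
Step 9: reduce F->id. Stack=[( ( E + F] ptr=5 lookahead=) remaining=[) / num + id ) $]
Step 10: reduce T->F. Stack=[( ( E + T] ptr=5 lookahead=) remaining=[) / num + id ) $]
Step 11: reduce E->E + T. Stack=[( ( E] ptr=5 lookahead=) remaining=[) / num + id ) $]
Step 12: shift ). Stack=[( ( E )] ptr=6 lookahead=/ remaining=[/ num + id ) $]
Step 13: reduce F->( E ). Stack=[( F] ptr=6 lookahead=/ remaining=[/ num + id ) $]
Step 14: reduce T->F. Stack=[( T] ptr=6 lookahead=/ remaining=[/ num + id ) $]
Step 15: shift /. Stack=[( T /] ptr=7 lookahead=num remaining=[num + id ) $]
Step 16: shift num. Stack=[( T / num] ptr=8 lookahead=+ remaining=[+ id ) $]
Step 17: reduce F->num. Stack=[( T / F] ptr=8 lookahead=+ remaining=[+ id ) $]
Step 18: reduce T->T / F. Stack=[( T] ptr=8 lookahead=+ remaining=[+ id ) $]
Step 19: reduce E->T. Stack=[( E] ptr=8 lookahead=+ remaining=[+ id ) $]
Step 20: shift +. Stack=[( E +] ptr=9 lookahead=id remaining=[id ) $]
Step 21: shift id. Stack=[( E + id] ptr=10 lookahead=) remaining=[) $]
Step 22: reduce F->id. Stack=[( E + F] ptr=10 lookahead=) remaining=[) $]
Step 23: reduce T->F. Stack=[( E + T] ptr=10 lookahead=) remaining=[) $]
Step 24: reduce E->E + T. Stack=[( E] ptr=10 lookahead=) remaining=[) $]
Step 25: shift ). Stack=[( E )] ptr=11 lookahead=$ remaining=[$]
Step 26: reduce F->( E ). Stack=[F] ptr=11 lookahead=$ remaining=[$]
Step 27: reduce T->F. Stack=[T] ptr=11 lookahead=$ remaining=[$]
Step 28: reduce E->T. Stack=[E] ptr=11 lookahead=$ remaining=[$]
Step 29: accept. Stack=[E] ptr=11 lookahead=$ remaining=[$]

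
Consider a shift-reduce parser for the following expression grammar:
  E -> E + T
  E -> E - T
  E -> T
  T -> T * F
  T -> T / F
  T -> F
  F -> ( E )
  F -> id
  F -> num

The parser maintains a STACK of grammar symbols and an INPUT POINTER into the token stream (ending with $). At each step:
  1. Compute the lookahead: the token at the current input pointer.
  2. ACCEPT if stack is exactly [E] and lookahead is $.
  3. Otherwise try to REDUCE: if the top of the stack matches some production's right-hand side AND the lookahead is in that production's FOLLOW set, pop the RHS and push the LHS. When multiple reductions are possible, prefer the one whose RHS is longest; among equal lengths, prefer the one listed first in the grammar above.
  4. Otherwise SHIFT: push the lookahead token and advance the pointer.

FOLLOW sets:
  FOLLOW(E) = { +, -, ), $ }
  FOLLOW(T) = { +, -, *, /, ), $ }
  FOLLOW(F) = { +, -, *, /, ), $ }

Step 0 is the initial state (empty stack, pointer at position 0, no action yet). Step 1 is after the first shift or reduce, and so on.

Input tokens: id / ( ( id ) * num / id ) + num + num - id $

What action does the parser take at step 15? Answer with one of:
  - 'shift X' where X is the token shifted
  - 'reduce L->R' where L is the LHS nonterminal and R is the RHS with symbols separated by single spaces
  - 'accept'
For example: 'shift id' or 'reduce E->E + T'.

Step 1: shift id. Stack=[id] ptr=1 lookahead=/ remaining=[/ ( ( id ) * num / id ) + num + num - id $]
Step 2: reduce F->id. Stack=[F] ptr=1 lookahead=/ remaining=[/ ( ( id ) * num / id ) + num + num - id $]
Step 3: reduce T->F. Stack=[T] ptr=1 lookahead=/ remaining=[/ ( ( id ) * num / id ) + num + num - id $]
Step 4: shift /. Stack=[T /] ptr=2 lookahead=( remaining=[( ( id ) * num / id ) + num + num - id $]
Step 5: shift (. Stack=[T / (] ptr=3 lookahead=( remaining=[( id ) * num / id ) + num + num - id $]
Step 6: shift (. Stack=[T / ( (] ptr=4 lookahead=id remaining=[id ) * num / id ) + num + num - id $]
Step 7: shift id. Stack=[T / ( ( id] ptr=5 lookahead=) remaining=[) * num / id ) + num + num - id $]
Step 8: reduce F->id. Stack=[T / ( ( F] ptr=5 lookahead=) remaining=[) * num / id ) + num + num - id $]
Step 9: reduce T->F. Stack=[T / ( ( T] ptr=5 lookahead=) remaining=[) * num / id ) + num + num - id $]
Step 10: reduce E->T. Stack=[T / ( ( E] ptr=5 lookahead=) remaining=[) * num / id ) + num + num - id $]
Step 11: shift ). Stack=[T / ( ( E )] ptr=6 lookahead=* remaining=[* num / id ) + num + num - id $]
Step 12: reduce F->( E ). Stack=[T / ( F] ptr=6 lookahead=* remaining=[* num / id ) + num + num - id $]
Step 13: reduce T->F. Stack=[T / ( T] ptr=6 lookahead=* remaining=[* num / id ) + num + num - id $]
Step 14: shift *. Stack=[T / ( T *] ptr=7 lookahead=num remaining=[num / id ) + num + num - id $]
Step 15: shift num. Stack=[T / ( T * num] ptr=8 lookahead=/ remaining=[/ id ) + num + num - id $]

Answer: shift num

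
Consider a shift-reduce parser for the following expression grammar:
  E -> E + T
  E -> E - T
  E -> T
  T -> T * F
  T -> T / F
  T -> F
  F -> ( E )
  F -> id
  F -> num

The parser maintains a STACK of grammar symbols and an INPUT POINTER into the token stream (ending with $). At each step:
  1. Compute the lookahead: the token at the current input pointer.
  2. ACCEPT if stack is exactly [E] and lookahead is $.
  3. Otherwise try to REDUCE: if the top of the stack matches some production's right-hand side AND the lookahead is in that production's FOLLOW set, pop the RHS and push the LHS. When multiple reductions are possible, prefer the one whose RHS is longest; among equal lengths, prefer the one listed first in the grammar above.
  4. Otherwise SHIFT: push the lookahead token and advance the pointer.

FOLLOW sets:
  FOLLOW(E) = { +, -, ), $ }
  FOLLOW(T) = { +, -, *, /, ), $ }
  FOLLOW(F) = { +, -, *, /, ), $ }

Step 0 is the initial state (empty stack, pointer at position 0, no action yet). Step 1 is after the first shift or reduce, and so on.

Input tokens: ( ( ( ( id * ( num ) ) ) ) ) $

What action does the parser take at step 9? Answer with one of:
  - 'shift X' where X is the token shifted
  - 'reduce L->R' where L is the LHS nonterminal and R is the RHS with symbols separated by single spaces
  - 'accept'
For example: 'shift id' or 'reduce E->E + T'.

Answer: shift (

Derivation:
Step 1: shift (. Stack=[(] ptr=1 lookahead=( remaining=[( ( ( id * ( num ) ) ) ) ) $]
Step 2: shift (. Stack=[( (] ptr=2 lookahead=( remaining=[( ( id * ( num ) ) ) ) ) $]
Step 3: shift (. Stack=[( ( (] ptr=3 lookahead=( remaining=[( id * ( num ) ) ) ) ) $]
Step 4: shift (. Stack=[( ( ( (] ptr=4 lookahead=id remaining=[id * ( num ) ) ) ) ) $]
Step 5: shift id. Stack=[( ( ( ( id] ptr=5 lookahead=* remaining=[* ( num ) ) ) ) ) $]
Step 6: reduce F->id. Stack=[( ( ( ( F] ptr=5 lookahead=* remaining=[* ( num ) ) ) ) ) $]
Step 7: reduce T->F. Stack=[( ( ( ( T] ptr=5 lookahead=* remaining=[* ( num ) ) ) ) ) $]
Step 8: shift *. Stack=[( ( ( ( T *] ptr=6 lookahead=( remaining=[( num ) ) ) ) ) $]
Step 9: shift (. Stack=[( ( ( ( T * (] ptr=7 lookahead=num remaining=[num ) ) ) ) ) $]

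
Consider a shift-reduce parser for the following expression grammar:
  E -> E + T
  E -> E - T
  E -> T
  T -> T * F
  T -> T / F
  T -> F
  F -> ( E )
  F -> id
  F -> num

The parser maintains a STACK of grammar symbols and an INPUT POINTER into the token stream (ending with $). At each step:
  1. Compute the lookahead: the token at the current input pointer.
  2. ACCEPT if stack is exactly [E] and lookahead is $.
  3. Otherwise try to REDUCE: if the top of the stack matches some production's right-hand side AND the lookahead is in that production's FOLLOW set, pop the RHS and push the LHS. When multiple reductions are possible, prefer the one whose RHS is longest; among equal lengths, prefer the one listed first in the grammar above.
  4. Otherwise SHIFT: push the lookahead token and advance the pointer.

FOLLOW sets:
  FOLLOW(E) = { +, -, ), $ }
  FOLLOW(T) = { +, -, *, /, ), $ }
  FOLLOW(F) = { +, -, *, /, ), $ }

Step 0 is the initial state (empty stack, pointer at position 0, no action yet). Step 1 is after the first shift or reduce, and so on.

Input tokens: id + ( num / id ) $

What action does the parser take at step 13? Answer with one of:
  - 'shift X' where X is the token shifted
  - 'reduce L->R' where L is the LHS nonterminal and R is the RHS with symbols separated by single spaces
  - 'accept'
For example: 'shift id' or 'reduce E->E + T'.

Answer: reduce T->T / F

Derivation:
Step 1: shift id. Stack=[id] ptr=1 lookahead=+ remaining=[+ ( num / id ) $]
Step 2: reduce F->id. Stack=[F] ptr=1 lookahead=+ remaining=[+ ( num / id ) $]
Step 3: reduce T->F. Stack=[T] ptr=1 lookahead=+ remaining=[+ ( num / id ) $]
Step 4: reduce E->T. Stack=[E] ptr=1 lookahead=+ remaining=[+ ( num / id ) $]
Step 5: shift +. Stack=[E +] ptr=2 lookahead=( remaining=[( num / id ) $]
Step 6: shift (. Stack=[E + (] ptr=3 lookahead=num remaining=[num / id ) $]
Step 7: shift num. Stack=[E + ( num] ptr=4 lookahead=/ remaining=[/ id ) $]
Step 8: reduce F->num. Stack=[E + ( F] ptr=4 lookahead=/ remaining=[/ id ) $]
Step 9: reduce T->F. Stack=[E + ( T] ptr=4 lookahead=/ remaining=[/ id ) $]
Step 10: shift /. Stack=[E + ( T /] ptr=5 lookahead=id remaining=[id ) $]
Step 11: shift id. Stack=[E + ( T / id] ptr=6 lookahead=) remaining=[) $]
Step 12: reduce F->id. Stack=[E + ( T / F] ptr=6 lookahead=) remaining=[) $]
Step 13: reduce T->T / F. Stack=[E + ( T] ptr=6 lookahead=) remaining=[) $]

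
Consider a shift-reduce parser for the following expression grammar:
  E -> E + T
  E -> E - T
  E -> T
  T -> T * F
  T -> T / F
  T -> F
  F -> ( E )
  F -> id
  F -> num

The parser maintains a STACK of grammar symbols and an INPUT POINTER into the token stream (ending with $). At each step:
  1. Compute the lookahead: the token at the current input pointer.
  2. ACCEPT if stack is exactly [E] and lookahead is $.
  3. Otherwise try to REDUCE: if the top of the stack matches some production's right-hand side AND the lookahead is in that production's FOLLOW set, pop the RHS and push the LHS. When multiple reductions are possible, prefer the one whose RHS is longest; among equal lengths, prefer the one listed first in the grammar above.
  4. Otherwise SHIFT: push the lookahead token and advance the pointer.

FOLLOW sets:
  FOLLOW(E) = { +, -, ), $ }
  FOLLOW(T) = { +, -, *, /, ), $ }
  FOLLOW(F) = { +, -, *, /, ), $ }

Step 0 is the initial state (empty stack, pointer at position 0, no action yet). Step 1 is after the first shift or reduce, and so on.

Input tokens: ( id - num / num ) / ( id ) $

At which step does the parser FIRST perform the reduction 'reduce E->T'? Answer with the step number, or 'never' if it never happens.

Answer: 5

Derivation:
Step 1: shift (. Stack=[(] ptr=1 lookahead=id remaining=[id - num / num ) / ( id ) $]
Step 2: shift id. Stack=[( id] ptr=2 lookahead=- remaining=[- num / num ) / ( id ) $]
Step 3: reduce F->id. Stack=[( F] ptr=2 lookahead=- remaining=[- num / num ) / ( id ) $]
Step 4: reduce T->F. Stack=[( T] ptr=2 lookahead=- remaining=[- num / num ) / ( id ) $]
Step 5: reduce E->T. Stack=[( E] ptr=2 lookahead=- remaining=[- num / num ) / ( id ) $]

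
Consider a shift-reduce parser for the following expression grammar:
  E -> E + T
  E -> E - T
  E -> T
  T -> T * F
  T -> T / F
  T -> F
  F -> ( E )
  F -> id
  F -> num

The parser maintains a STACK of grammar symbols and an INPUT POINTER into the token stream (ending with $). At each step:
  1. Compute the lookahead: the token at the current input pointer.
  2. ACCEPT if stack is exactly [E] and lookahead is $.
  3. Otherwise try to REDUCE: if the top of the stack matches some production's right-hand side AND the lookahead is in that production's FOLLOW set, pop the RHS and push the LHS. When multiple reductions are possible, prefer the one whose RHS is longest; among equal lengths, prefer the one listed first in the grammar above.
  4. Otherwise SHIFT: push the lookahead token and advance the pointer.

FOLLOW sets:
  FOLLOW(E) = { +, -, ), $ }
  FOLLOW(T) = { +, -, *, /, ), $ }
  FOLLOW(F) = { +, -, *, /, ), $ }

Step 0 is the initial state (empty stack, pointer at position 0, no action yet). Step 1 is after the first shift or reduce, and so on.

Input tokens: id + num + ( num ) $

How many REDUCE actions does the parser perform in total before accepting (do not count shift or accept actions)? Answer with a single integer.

Step 1: shift id. Stack=[id] ptr=1 lookahead=+ remaining=[+ num + ( num ) $]
Step 2: reduce F->id. Stack=[F] ptr=1 lookahead=+ remaining=[+ num + ( num ) $]
Step 3: reduce T->F. Stack=[T] ptr=1 lookahead=+ remaining=[+ num + ( num ) $]
Step 4: reduce E->T. Stack=[E] ptr=1 lookahead=+ remaining=[+ num + ( num ) $]
Step 5: shift +. Stack=[E +] ptr=2 lookahead=num remaining=[num + ( num ) $]
Step 6: shift num. Stack=[E + num] ptr=3 lookahead=+ remaining=[+ ( num ) $]
Step 7: reduce F->num. Stack=[E + F] ptr=3 lookahead=+ remaining=[+ ( num ) $]
Step 8: reduce T->F. Stack=[E + T] ptr=3 lookahead=+ remaining=[+ ( num ) $]
Step 9: reduce E->E + T. Stack=[E] ptr=3 lookahead=+ remaining=[+ ( num ) $]
Step 10: shift +. Stack=[E +] ptr=4 lookahead=( remaining=[( num ) $]
Step 11: shift (. Stack=[E + (] ptr=5 lookahead=num remaining=[num ) $]
Step 12: shift num. Stack=[E + ( num] ptr=6 lookahead=) remaining=[) $]
Step 13: reduce F->num. Stack=[E + ( F] ptr=6 lookahead=) remaining=[) $]
Step 14: reduce T->F. Stack=[E + ( T] ptr=6 lookahead=) remaining=[) $]
Step 15: reduce E->T. Stack=[E + ( E] ptr=6 lookahead=) remaining=[) $]
Step 16: shift ). Stack=[E + ( E )] ptr=7 lookahead=$ remaining=[$]
Step 17: reduce F->( E ). Stack=[E + F] ptr=7 lookahead=$ remaining=[$]
Step 18: reduce T->F. Stack=[E + T] ptr=7 lookahead=$ remaining=[$]
Step 19: reduce E->E + T. Stack=[E] ptr=7 lookahead=$ remaining=[$]
Step 20: accept. Stack=[E] ptr=7 lookahead=$ remaining=[$]

Answer: 12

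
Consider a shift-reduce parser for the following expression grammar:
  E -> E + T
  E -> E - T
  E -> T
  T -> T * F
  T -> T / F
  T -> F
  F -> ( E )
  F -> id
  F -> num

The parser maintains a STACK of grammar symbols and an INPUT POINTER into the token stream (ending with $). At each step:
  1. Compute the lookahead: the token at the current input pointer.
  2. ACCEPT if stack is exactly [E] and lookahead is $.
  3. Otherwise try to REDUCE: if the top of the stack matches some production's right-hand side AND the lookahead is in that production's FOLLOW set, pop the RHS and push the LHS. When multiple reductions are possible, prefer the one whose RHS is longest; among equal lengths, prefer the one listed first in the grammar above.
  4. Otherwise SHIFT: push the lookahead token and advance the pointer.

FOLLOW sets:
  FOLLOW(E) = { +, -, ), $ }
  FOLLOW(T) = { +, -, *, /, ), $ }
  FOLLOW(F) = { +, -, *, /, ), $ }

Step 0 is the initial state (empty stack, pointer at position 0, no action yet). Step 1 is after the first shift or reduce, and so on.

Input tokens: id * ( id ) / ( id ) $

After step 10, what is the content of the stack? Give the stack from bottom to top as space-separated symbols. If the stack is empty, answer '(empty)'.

Step 1: shift id. Stack=[id] ptr=1 lookahead=* remaining=[* ( id ) / ( id ) $]
Step 2: reduce F->id. Stack=[F] ptr=1 lookahead=* remaining=[* ( id ) / ( id ) $]
Step 3: reduce T->F. Stack=[T] ptr=1 lookahead=* remaining=[* ( id ) / ( id ) $]
Step 4: shift *. Stack=[T *] ptr=2 lookahead=( remaining=[( id ) / ( id ) $]
Step 5: shift (. Stack=[T * (] ptr=3 lookahead=id remaining=[id ) / ( id ) $]
Step 6: shift id. Stack=[T * ( id] ptr=4 lookahead=) remaining=[) / ( id ) $]
Step 7: reduce F->id. Stack=[T * ( F] ptr=4 lookahead=) remaining=[) / ( id ) $]
Step 8: reduce T->F. Stack=[T * ( T] ptr=4 lookahead=) remaining=[) / ( id ) $]
Step 9: reduce E->T. Stack=[T * ( E] ptr=4 lookahead=) remaining=[) / ( id ) $]
Step 10: shift ). Stack=[T * ( E )] ptr=5 lookahead=/ remaining=[/ ( id ) $]

Answer: T * ( E )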